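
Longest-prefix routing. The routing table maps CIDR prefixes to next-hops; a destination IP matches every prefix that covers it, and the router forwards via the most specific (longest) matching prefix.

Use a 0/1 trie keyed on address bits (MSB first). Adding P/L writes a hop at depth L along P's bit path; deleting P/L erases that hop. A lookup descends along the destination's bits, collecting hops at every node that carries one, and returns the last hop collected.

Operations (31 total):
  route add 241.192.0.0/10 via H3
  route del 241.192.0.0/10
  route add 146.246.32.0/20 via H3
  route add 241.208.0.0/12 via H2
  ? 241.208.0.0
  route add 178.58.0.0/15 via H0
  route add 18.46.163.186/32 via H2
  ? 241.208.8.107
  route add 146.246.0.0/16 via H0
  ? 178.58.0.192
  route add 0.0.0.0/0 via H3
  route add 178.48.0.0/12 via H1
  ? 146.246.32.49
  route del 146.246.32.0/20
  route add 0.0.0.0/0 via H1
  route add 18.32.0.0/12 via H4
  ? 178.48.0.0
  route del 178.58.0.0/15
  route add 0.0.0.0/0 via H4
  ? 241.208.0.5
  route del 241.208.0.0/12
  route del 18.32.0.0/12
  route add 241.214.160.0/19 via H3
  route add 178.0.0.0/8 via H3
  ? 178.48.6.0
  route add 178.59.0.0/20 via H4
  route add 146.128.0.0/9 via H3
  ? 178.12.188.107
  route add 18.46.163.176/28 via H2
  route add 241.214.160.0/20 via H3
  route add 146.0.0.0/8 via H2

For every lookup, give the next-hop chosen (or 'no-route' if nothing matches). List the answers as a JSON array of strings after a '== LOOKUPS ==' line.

Trace:
  + 241.192.0.0/10 (H3) depth=10
  - 241.192.0.0/10 clear@10
  + 146.246.32.0/20 (H3) depth=20
  + 241.208.0.0/12 (H2) depth=12
  lookup 241.208.0.0: bits 111100011101 walk d0:-→d1:-→d2:-→d3:-→d4:-→d5:-→d6:-→d7:-→d8:-→d9:-→d10:-→d11:-→d12:H2 -> H2
  + 178.58.0.0/15 (H0) depth=15
  + 18.46.163.186/32 (H2) depth=32
  lookup 241.208.8.107: bits 111100011101 walk d0:-→d1:-→d2:-→d3:-→d4:-→d5:-→d6:-→d7:-→d8:-→d9:-→d10:-→d11:-→d12:H2 -> H2
  + 146.246.0.0/16 (H0) depth=16
  lookup 178.58.0.192: bits 101100100011101 walk d0:-→d1:-→d2:-→d3:-→d4:-→d5:-→d6:-→d7:-→d8:-→d9:-→d10:-→d11:-→d12:-→d13:-→d14:-→d15:H0 -> H0
  + 0.0.0.0/0 (H3) depth=0
  + 178.48.0.0/12 (H1) depth=12
  lookup 146.246.32.49: bits 10010010111101100010 walk d0:H3→d1:-→d2:-→d3:-→d4:-→d5:-→d6:-→d7:-→d8:-→d9:-→d10:-→d11:-→d12:-→d13:-→d14:-→d15:-→d16:H0→d17:-→d18:-→d19:-→d20:H3 -> H3
  - 146.246.32.0/20 clear@20
  + 0.0.0.0/0 (H1) depth=0
  + 18.32.0.0/12 (H4) depth=12
  lookup 178.48.0.0: bits 101100100011 walk d0:H1→d1:-→d2:-→d3:-→d4:-→d5:-→d6:-→d7:-→d8:-→d9:-→d10:-→d11:-→d12:H1 -> H1
  - 178.58.0.0/15 clear@15
  + 0.0.0.0/0 (H4) depth=0
  lookup 241.208.0.5: bits 111100011101 walk d0:H4→d1:-→d2:-→d3:-→d4:-→d5:-→d6:-→d7:-→d8:-→d9:-→d10:-→d11:-→d12:H2 -> H2
  - 241.208.0.0/12 clear@12
  - 18.32.0.0/12 clear@12
  + 241.214.160.0/19 (H3) depth=19
  + 178.0.0.0/8 (H3) depth=8
  lookup 178.48.6.0: bits 101100100011 walk d0:H4→d1:-→d2:-→d3:-→d4:-→d5:-→d6:-→d7:-→d8:H3→d9:-→d10:-→d11:-→d12:H1 -> H1
  + 178.59.0.0/20 (H4) depth=20
  + 146.128.0.0/9 (H3) depth=9
  lookup 178.12.188.107: bits 1011001000 walk d0:H4→d1:-→d2:-→d3:-→d4:-→d5:-→d6:-→d7:-→d8:H3→d9:-→d10:- -> H3
  + 18.46.163.176/28 (H2) depth=28
  + 241.214.160.0/20 (H3) depth=20
  + 146.0.0.0/8 (H2) depth=8

== LOOKUPS ==
["H2","H2","H0","H3","H1","H2","H1","H3"]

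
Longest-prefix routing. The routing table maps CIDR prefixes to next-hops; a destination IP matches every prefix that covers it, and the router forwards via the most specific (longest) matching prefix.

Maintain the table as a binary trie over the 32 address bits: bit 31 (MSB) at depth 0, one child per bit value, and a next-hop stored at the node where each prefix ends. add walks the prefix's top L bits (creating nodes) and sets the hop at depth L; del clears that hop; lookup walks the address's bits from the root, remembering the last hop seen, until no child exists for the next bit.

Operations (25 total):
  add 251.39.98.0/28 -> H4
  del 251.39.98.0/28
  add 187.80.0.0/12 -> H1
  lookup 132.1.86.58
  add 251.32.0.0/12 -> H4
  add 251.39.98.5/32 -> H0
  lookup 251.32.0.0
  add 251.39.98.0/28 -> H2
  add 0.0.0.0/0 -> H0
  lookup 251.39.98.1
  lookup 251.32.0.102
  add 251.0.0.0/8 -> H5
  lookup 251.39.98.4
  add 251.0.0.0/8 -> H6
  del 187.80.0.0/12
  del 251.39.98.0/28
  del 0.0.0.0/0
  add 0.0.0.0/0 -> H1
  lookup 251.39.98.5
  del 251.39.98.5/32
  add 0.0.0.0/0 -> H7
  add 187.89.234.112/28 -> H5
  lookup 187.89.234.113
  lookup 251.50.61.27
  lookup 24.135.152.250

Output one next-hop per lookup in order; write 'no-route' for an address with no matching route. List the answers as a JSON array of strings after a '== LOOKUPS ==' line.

Trace:
  add 251.39.98.0/28 -> H4 at depth 28
  - 251.39.98.0/28 clear@28
  add 187.80.0.0/12 -> H1 at depth 12
  lookup 132.1.86.58: bits 10 walk d0:-→d1:-→d2:- -> no-route
  add 251.32.0.0/12 -> H4 at depth 12
  add 251.39.98.5/32 -> H0 at depth 32
  lookup 251.32.0.0: bits 1111101100100 walk d0:-→d1:-→d2:-→d3:-→d4:-→d5:-→d6:-→d7:-→d8:-→d9:-→d10:-→d11:-→d12:H4→d13:- -> H4
  add 251.39.98.0/28 -> H2 at depth 28
  add 0.0.0.0/0 -> H0 at depth 0
  lookup 251.39.98.1: bits 11111011001001110110001000000 walk d0:H0→d1:-→d2:-→d3:-→d4:-→d5:-→d6:-→d7:-→d8:-→d9:-→d10:-→d11:-→d12:H4→d13:-→d14:-→d15:-→d16:-→d17:-→d18:-→d19:-→d20:-→d21:-→d22:-→d23:-→d24:-→d25:-→d26:-→d27:-→d28:H2→d29:- -> H2
  lookup 251.32.0.102: bits 1111101100100 walk d0:H0→d1:-→d2:-→d3:-→d4:-→d5:-→d6:-→d7:-→d8:-→d9:-→d10:-→d11:-→d12:H4→d13:- -> H4
  add 251.0.0.0/8 -> H5 at depth 8
  lookup 251.39.98.4: bits 1111101100100111011000100000010 walk d0:H0→d1:-→d2:-→d3:-→d4:-→d5:-→d6:-→d7:-→d8:H5→d9:-→d10:-→d11:-→d12:H4→d13:-→d14:-→d15:-→d16:-→d17:-→d18:-→d19:-→d20:-→d21:-→d22:-→d23:-→d24:-→d25:-→d26:-→d27:-→d28:H2→d29:-→d30:-→d31:- -> H2
  add 251.0.0.0/8 -> H6 at depth 8
  - 187.80.0.0/12 clear@12
  - 251.39.98.0/28 clear@28
  - 0.0.0.0/0 clear@0
  add 0.0.0.0/0 -> H1 at depth 0
  lookup 251.39.98.5: bits 11111011001001110110001000000101 walk d0:H1→d1:-→d2:-→d3:-→d4:-→d5:-→d6:-→d7:-→d8:H6→d9:-→d10:-→d11:-→d12:H4→d13:-→d14:-→d15:-→d16:-→d17:-→d18:-→d19:-→d20:-→d21:-→d22:-→d23:-→d24:-→d25:-→d26:-→d27:-→d28:-→d29:-→d30:-→d31:-→d32:H0 -> H0
  - 251.39.98.5/32 clear@32
  add 0.0.0.0/0 -> H7 at depth 0
  add 187.89.234.112/28 -> H5 at depth 28
  lookup 187.89.234.113: bits 1011101101011001111010100111 walk d0:H7→d1:-→d2:-→d3:-→d4:-→d5:-→d6:-→d7:-→d8:-→d9:-→d10:-→d11:-→d12:-→d13:-→d14:-→d15:-→d16:-→d17:-→d18:-→d19:-→d20:-→d21:-→d22:-→d23:-→d24:-→d25:-→d26:-→d27:-→d28:H5 -> H5
  lookup 251.50.61.27: bits 11111011001 walk d0:H7→d1:-→d2:-→d3:-→d4:-→d5:-→d6:-→d7:-→d8:H6→d9:-→d10:-→d11:- -> H6
  lookup 24.135.152.250: bits ε walk d0:H7 -> H7

== LOOKUPS ==
["no-route","H4","H2","H4","H2","H0","H5","H6","H7"]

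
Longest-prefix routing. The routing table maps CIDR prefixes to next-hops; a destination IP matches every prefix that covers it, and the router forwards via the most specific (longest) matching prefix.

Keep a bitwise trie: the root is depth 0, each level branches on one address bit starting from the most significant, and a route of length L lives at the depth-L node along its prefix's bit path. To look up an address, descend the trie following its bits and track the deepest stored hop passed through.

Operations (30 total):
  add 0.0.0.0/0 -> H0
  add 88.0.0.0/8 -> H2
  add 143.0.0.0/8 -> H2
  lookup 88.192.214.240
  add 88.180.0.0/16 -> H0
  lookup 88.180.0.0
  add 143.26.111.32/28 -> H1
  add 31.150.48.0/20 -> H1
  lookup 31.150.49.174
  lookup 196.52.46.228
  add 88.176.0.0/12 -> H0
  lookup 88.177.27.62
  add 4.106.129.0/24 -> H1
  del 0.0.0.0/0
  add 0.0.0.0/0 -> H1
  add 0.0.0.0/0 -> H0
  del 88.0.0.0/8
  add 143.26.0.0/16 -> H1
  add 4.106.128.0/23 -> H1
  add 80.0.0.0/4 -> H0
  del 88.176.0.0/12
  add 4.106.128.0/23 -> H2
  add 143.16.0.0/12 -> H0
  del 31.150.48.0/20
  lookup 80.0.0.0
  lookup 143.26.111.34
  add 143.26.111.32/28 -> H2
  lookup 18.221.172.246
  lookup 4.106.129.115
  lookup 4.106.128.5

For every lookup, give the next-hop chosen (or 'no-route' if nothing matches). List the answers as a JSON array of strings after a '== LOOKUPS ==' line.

Trace:
  + 0.0.0.0/0 (H0) depth=0
  + 88.0.0.0/8 (H2) depth=8
  + 143.0.0.0/8 (H2) depth=8
  Q 88.192.214.240: descend 01011000 ; hops seen [H0,H2] ; pick H2
  + 88.180.0.0/16 (H0) depth=16
  Q 88.180.0.0: descend 0101100010110100 ; hops seen [H0,H2,H0] ; pick H0
  + 143.26.111.32/28 (H1) depth=28
  + 31.150.48.0/20 (H1) depth=20
  Q 31.150.49.174: descend 00011111100101100011 ; hops seen [H0,H1] ; pick H1
  Q 196.52.46.228: descend 1 ; hops seen [H0] ; pick H0
  + 88.176.0.0/12 (H0) depth=12
  Q 88.177.27.62: descend 0101100010110 ; hops seen [H0,H2,H0] ; pick H0
  + 4.106.129.0/24 (H1) depth=24
  del 0.0.0.0/0 (clear depth 0)
  + 0.0.0.0/0 (H1) depth=0
  + 0.0.0.0/0 (H0) depth=0
  del 88.0.0.0/8 (clear depth 8)
  + 143.26.0.0/16 (H1) depth=16
  + 4.106.128.0/23 (H1) depth=23
  + 80.0.0.0/4 (H0) depth=4
  del 88.176.0.0/12 (clear depth 12)
  + 4.106.128.0/23 (H2) depth=23
  + 143.16.0.0/12 (H0) depth=12
  del 31.150.48.0/20 (clear depth 20)
  Q 80.0.0.0: descend 0101 ; hops seen [H0,H0] ; pick H0
  Q 143.26.111.34: descend 1000111100011010011011110010 ; hops seen [H0,H2,H0,H1,H1] ; pick H1
  + 143.26.111.32/28 (H2) depth=28
  Q 18.221.172.246: descend 0001 ; hops seen [H0] ; pick H0
  Q 4.106.129.115: descend 000001000110101010000001 ; hops seen [H0,H2,H1] ; pick H1
  Q 4.106.128.5: descend 00000100011010101000000 ; hops seen [H0,H2] ; pick H2

== LOOKUPS ==
["H2","H0","H1","H0","H0","H0","H1","H0","H1","H2"]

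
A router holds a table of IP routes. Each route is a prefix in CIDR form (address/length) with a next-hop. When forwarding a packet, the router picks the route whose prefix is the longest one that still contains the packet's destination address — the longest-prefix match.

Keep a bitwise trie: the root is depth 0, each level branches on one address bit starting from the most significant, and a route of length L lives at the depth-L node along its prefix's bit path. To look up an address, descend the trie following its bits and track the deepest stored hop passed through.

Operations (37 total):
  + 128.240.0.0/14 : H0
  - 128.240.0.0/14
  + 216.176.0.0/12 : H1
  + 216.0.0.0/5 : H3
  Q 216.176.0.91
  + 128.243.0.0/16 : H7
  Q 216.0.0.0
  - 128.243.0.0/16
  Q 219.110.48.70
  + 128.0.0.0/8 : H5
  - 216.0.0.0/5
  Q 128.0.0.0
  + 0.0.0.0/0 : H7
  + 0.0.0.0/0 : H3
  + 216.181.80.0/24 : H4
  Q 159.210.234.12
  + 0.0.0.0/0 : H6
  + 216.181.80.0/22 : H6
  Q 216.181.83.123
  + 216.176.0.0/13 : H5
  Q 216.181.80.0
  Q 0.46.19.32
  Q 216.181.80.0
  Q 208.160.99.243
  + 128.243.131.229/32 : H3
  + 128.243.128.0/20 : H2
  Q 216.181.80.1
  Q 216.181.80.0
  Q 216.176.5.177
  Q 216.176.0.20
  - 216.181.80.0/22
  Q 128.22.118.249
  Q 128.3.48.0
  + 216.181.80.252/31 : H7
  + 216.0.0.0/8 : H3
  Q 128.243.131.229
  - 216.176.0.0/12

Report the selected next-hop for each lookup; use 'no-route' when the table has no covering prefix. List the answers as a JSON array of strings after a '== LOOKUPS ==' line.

Apply in order:
  add 128.240.0.0/14 -> H0 at depth 14
  - 128.240.0.0/14 clear@14
  add 216.176.0.0/12 -> H1 at depth 12
  add 216.0.0.0/5 -> H3 at depth 5
  Q 216.176.0.91: descend 110110001011 ; hops seen [H3,H1] ; pick H1
  add 128.243.0.0/16 -> H7 at depth 16
  Q 216.0.0.0: descend 11011000 ; hops seen [H3] ; pick H3
  - 128.243.0.0/16 clear@16
  Q 219.110.48.70: descend 110110 ; hops seen [H3] ; pick H3
  add 128.0.0.0/8 -> H5 at depth 8
  - 216.0.0.0/5 clear@5
  Q 128.0.0.0: descend 10000000 ; hops seen [H5] ; pick H5
  add 0.0.0.0/0 -> H7 at depth 0
  add 0.0.0.0/0 -> H3 at depth 0
  add 216.181.80.0/24 -> H4 at depth 24
  Q 159.210.234.12: descend 100 ; hops seen [H3] ; pick H3
  add 0.0.0.0/0 -> H6 at depth 0
  add 216.181.80.0/22 -> H6 at depth 22
  Q 216.181.83.123: descend 1101100010110101010100 ; hops seen [H6,H1,H6] ; pick H6
  add 216.176.0.0/13 -> H5 at depth 13
  Q 216.181.80.0: descend 110110001011010101010000 ; hops seen [H6,H1,H5,H6,H4] ; pick H4
  Q 0.46.19.32: descend ε ; hops seen [H6] ; pick H6
  Q 216.181.80.0: descend 110110001011010101010000 ; hops seen [H6,H1,H5,H6,H4] ; pick H4
  Q 208.160.99.243: descend 1101 ; hops seen [H6] ; pick H6
  add 128.243.131.229/32 -> H3 at depth 32
  add 128.243.128.0/20 -> H2 at depth 20
  Q 216.181.80.1: descend 110110001011010101010000 ; hops seen [H6,H1,H5,H6,H4] ; pick H4
  Q 216.181.80.0: descend 110110001011010101010000 ; hops seen [H6,H1,H5,H6,H4] ; pick H4
  Q 216.176.5.177: descend 1101100010110 ; hops seen [H6,H1,H5] ; pick H5
  Q 216.176.0.20: descend 1101100010110 ; hops seen [H6,H1,H5] ; pick H5
  - 216.181.80.0/22 clear@22
  Q 128.22.118.249: descend 10000000 ; hops seen [H6,H5] ; pick H5
  Q 128.3.48.0: descend 10000000 ; hops seen [H6,H5] ; pick H5
  add 216.181.80.252/31 -> H7 at depth 31
  add 216.0.0.0/8 -> H3 at depth 8
  Q 128.243.131.229: descend 10000000111100111000001111100101 ; hops seen [H6,H5,H2,H3] ; pick H3
  - 216.176.0.0/12 clear@12

== LOOKUPS ==
["H1","H3","H3","H5","H3","H6","H4","H6","H4","H6","H4","H4","H5","H5","H5","H5","H3"]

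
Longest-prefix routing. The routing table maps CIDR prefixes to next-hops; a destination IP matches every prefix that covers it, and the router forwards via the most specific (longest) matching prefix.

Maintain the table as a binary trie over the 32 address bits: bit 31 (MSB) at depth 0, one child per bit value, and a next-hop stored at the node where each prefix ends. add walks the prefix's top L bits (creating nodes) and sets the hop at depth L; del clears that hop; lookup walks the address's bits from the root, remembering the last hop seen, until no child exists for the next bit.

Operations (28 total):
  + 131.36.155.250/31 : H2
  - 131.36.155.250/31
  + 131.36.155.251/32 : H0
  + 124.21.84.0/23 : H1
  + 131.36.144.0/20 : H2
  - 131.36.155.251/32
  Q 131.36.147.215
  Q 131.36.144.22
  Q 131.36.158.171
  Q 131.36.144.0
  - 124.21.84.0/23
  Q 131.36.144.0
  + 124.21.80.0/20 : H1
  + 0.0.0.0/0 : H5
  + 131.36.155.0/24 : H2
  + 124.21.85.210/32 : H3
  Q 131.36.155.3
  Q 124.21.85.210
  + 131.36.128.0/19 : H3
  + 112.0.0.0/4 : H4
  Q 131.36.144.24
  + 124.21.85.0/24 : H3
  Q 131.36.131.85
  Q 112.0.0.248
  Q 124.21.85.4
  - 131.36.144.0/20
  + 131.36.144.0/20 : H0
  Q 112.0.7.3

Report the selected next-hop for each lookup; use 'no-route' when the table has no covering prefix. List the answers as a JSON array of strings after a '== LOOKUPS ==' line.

Apply in order:
  + 131.36.155.250/31 (H2) depth=31
  del 131.36.155.250/31 (clear depth 31)
  + 131.36.155.251/32 (H0) depth=32
  + 124.21.84.0/23 (H1) depth=23
  + 131.36.144.0/20 (H2) depth=20
  del 131.36.155.251/32 (clear depth 32)
  lookup 131.36.147.215: bits 10000011001001001001 walk d0:-→d1:-→d2:-→d3:-→d4:-→d5:-→d6:-→d7:-→d8:-→d9:-→d10:-→d11:-→d12:-→d13:-→d14:-→d15:-→d16:-→d17:-→d18:-→d19:-→d20:H2 -> H2
  lookup 131.36.144.22: bits 10000011001001001001 walk d0:-→d1:-→d2:-→d3:-→d4:-→d5:-→d6:-→d7:-→d8:-→d9:-→d10:-→d11:-→d12:-→d13:-→d14:-→d15:-→d16:-→d17:-→d18:-→d19:-→d20:H2 -> H2
  lookup 131.36.158.171: bits 100000110010010010011 walk d0:-→d1:-→d2:-→d3:-→d4:-→d5:-→d6:-→d7:-→d8:-→d9:-→d10:-→d11:-→d12:-→d13:-→d14:-→d15:-→d16:-→d17:-→d18:-→d19:-→d20:H2→d21:- -> H2
  lookup 131.36.144.0: bits 10000011001001001001 walk d0:-→d1:-→d2:-→d3:-→d4:-→d5:-→d6:-→d7:-→d8:-→d9:-→d10:-→d11:-→d12:-→d13:-→d14:-→d15:-→d16:-→d17:-→d18:-→d19:-→d20:H2 -> H2
  del 124.21.84.0/23 (clear depth 23)
  lookup 131.36.144.0: bits 10000011001001001001 walk d0:-→d1:-→d2:-→d3:-→d4:-→d5:-→d6:-→d7:-→d8:-→d9:-→d10:-→d11:-→d12:-→d13:-→d14:-→d15:-→d16:-→d17:-→d18:-→d19:-→d20:H2 -> H2
  + 124.21.80.0/20 (H1) depth=20
  + 0.0.0.0/0 (H5) depth=0
  + 131.36.155.0/24 (H2) depth=24
  + 124.21.85.210/32 (H3) depth=32
  lookup 131.36.155.3: bits 100000110010010010011011 walk d0:H5→d1:-→d2:-→d3:-→d4:-→d5:-→d6:-→d7:-→d8:-→d9:-→d10:-→d11:-→d12:-→d13:-→d14:-→d15:-→d16:-→d17:-→d18:-→d19:-→d20:H2→d21:-→d22:-→d23:-→d24:H2 -> H2
  lookup 124.21.85.210: bits 01111100000101010101010111010010 walk d0:H5→d1:-→d2:-→d3:-→d4:-→d5:-→d6:-→d7:-→d8:-→d9:-→d10:-→d11:-→d12:-→d13:-→d14:-→d15:-→d16:-→d17:-→d18:-→d19:-→d20:H1→d21:-→d22:-→d23:-→d24:-→d25:-→d26:-→d27:-→d28:-→d29:-→d30:-→d31:-→d32:H3 -> H3
  + 131.36.128.0/19 (H3) depth=19
  + 112.0.0.0/4 (H4) depth=4
  lookup 131.36.144.24: bits 10000011001001001001 walk d0:H5→d1:-→d2:-→d3:-→d4:-→d5:-→d6:-→d7:-→d8:-→d9:-→d10:-→d11:-→d12:-→d13:-→d14:-→d15:-→d16:-→d17:-→d18:-→d19:H3→d20:H2 -> H2
  + 124.21.85.0/24 (H3) depth=24
  lookup 131.36.131.85: bits 1000001100100100100 walk d0:H5→d1:-→d2:-→d3:-→d4:-→d5:-→d6:-→d7:-→d8:-→d9:-→d10:-→d11:-→d12:-→d13:-→d14:-→d15:-→d16:-→d17:-→d18:-→d19:H3 -> H3
  lookup 112.0.0.248: bits 0111 walk d0:H5→d1:-→d2:-→d3:-→d4:H4 -> H4
  lookup 124.21.85.4: bits 011111000001010101010101 walk d0:H5→d1:-→d2:-→d3:-→d4:H4→d5:-→d6:-→d7:-→d8:-→d9:-→d10:-→d11:-→d12:-→d13:-→d14:-→d15:-→d16:-→d17:-→d18:-→d19:-→d20:H1→d21:-→d22:-→d23:-→d24:H3 -> H3
  del 131.36.144.0/20 (clear depth 20)
  + 131.36.144.0/20 (H0) depth=20
  lookup 112.0.7.3: bits 0111 walk d0:H5→d1:-→d2:-→d3:-→d4:H4 -> H4

== LOOKUPS ==
["H2","H2","H2","H2","H2","H2","H3","H2","H3","H4","H3","H4"]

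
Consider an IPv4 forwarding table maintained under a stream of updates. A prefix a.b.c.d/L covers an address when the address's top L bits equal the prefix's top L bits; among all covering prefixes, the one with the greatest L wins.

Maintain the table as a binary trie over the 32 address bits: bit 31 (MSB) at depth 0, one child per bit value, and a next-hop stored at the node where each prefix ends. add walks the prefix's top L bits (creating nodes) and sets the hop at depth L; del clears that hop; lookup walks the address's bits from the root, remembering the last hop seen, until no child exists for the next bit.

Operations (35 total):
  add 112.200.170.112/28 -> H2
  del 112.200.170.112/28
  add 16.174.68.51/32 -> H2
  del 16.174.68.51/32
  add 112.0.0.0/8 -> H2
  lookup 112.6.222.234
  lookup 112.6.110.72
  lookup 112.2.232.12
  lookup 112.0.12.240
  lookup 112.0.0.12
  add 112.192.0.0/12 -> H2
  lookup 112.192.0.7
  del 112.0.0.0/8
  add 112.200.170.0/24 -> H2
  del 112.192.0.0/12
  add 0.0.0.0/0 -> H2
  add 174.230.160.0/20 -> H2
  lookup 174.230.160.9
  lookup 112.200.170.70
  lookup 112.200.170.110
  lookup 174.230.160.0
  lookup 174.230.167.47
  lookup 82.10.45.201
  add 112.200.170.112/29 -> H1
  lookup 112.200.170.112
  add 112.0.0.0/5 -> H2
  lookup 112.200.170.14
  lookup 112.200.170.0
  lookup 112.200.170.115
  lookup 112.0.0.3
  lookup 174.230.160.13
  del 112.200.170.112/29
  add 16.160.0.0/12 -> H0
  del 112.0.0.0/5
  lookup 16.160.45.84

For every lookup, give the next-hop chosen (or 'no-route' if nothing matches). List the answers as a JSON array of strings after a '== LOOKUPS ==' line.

Process each operation:
  add 112.200.170.112/28 -> H2 at depth 28
  del 112.200.170.112/28 (clear depth 28)
  add 16.174.68.51/32 -> H2 at depth 32
  del 16.174.68.51/32 (clear depth 32)
  add 112.0.0.0/8 -> H2 at depth 8
  ? 112.6.222.234  path d0:-→d1:-→d2:-→d3:-→d4:-→d5:-→d6:-→d7:-→d8:H2  best=H2
  ? 112.6.110.72  path d0:-→d1:-→d2:-→d3:-→d4:-→d5:-→d6:-→d7:-→d8:H2  best=H2
  ? 112.2.232.12  path d0:-→d1:-→d2:-→d3:-→d4:-→d5:-→d6:-→d7:-→d8:H2  best=H2
  ? 112.0.12.240  path d0:-→d1:-→d2:-→d3:-→d4:-→d5:-→d6:-→d7:-→d8:H2  best=H2
  ? 112.0.0.12  path d0:-→d1:-→d2:-→d3:-→d4:-→d5:-→d6:-→d7:-→d8:H2  best=H2
  add 112.192.0.0/12 -> H2 at depth 12
  ? 112.192.0.7  path d0:-→d1:-→d2:-→d3:-→d4:-→d5:-→d6:-→d7:-→d8:H2→d9:-→d10:-→d11:-→d12:H2  best=H2
  del 112.0.0.0/8 (clear depth 8)
  add 112.200.170.0/24 -> H2 at depth 24
  del 112.192.0.0/12 (clear depth 12)
  add 0.0.0.0/0 -> H2 at depth 0
  add 174.230.160.0/20 -> H2 at depth 20
  ? 174.230.160.9  path d0:H2→d1:-→d2:-→d3:-→d4:-→d5:-→d6:-→d7:-→d8:-→d9:-→d10:-→d11:-→d12:-→d13:-→d14:-→d15:-→d16:-→d17:-→d18:-→d19:-→d20:H2  best=H2
  ? 112.200.170.70  path d0:H2→d1:-→d2:-→d3:-→d4:-→d5:-→d6:-→d7:-→d8:-→d9:-→d10:-→d11:-→d12:-→d13:-→d14:-→d15:-→d16:-→d17:-→d18:-→d19:-→d20:-→d21:-→d22:-→d23:-→d24:H2→d25:-→d26:-  best=H2
  ? 112.200.170.110  path d0:H2→d1:-→d2:-→d3:-→d4:-→d5:-→d6:-→d7:-→d8:-→d9:-→d10:-→d11:-→d12:-→d13:-→d14:-→d15:-→d16:-→d17:-→d18:-→d19:-→d20:-→d21:-→d22:-→d23:-→d24:H2→d25:-→d26:-→d27:-  best=H2
  ? 174.230.160.0  path d0:H2→d1:-→d2:-→d3:-→d4:-→d5:-→d6:-→d7:-→d8:-→d9:-→d10:-→d11:-→d12:-→d13:-→d14:-→d15:-→d16:-→d17:-→d18:-→d19:-→d20:H2  best=H2
  ? 174.230.167.47  path d0:H2→d1:-→d2:-→d3:-→d4:-→d5:-→d6:-→d7:-→d8:-→d9:-→d10:-→d11:-→d12:-→d13:-→d14:-→d15:-→d16:-→d17:-→d18:-→d19:-→d20:H2  best=H2
  ? 82.10.45.201  path d0:H2→d1:-→d2:-  best=H2
  add 112.200.170.112/29 -> H1 at depth 29
  ? 112.200.170.112  path d0:H2→d1:-→d2:-→d3:-→d4:-→d5:-→d6:-→d7:-→d8:-→d9:-→d10:-→d11:-→d12:-→d13:-→d14:-→d15:-→d16:-→d17:-→d18:-→d19:-→d20:-→d21:-→d22:-→d23:-→d24:H2→d25:-→d26:-→d27:-→d28:-→d29:H1  best=H1
  add 112.0.0.0/5 -> H2 at depth 5
  ? 112.200.170.14  path d0:H2→d1:-→d2:-→d3:-→d4:-→d5:H2→d6:-→d7:-→d8:-→d9:-→d10:-→d11:-→d12:-→d13:-→d14:-→d15:-→d16:-→d17:-→d18:-→d19:-→d20:-→d21:-→d22:-→d23:-→d24:H2→d25:-  best=H2
  ? 112.200.170.0  path d0:H2→d1:-→d2:-→d3:-→d4:-→d5:H2→d6:-→d7:-→d8:-→d9:-→d10:-→d11:-→d12:-→d13:-→d14:-→d15:-→d16:-→d17:-→d18:-→d19:-→d20:-→d21:-→d22:-→d23:-→d24:H2→d25:-  best=H2
  ? 112.200.170.115  path d0:H2→d1:-→d2:-→d3:-→d4:-→d5:H2→d6:-→d7:-→d8:-→d9:-→d10:-→d11:-→d12:-→d13:-→d14:-→d15:-→d16:-→d17:-→d18:-→d19:-→d20:-→d21:-→d22:-→d23:-→d24:H2→d25:-→d26:-→d27:-→d28:-→d29:H1  best=H1
  ? 112.0.0.3  path d0:H2→d1:-→d2:-→d3:-→d4:-→d5:H2→d6:-→d7:-→d8:-  best=H2
  ? 174.230.160.13  path d0:H2→d1:-→d2:-→d3:-→d4:-→d5:-→d6:-→d7:-→d8:-→d9:-→d10:-→d11:-→d12:-→d13:-→d14:-→d15:-→d16:-→d17:-→d18:-→d19:-→d20:H2  best=H2
  del 112.200.170.112/29 (clear depth 29)
  add 16.160.0.0/12 -> H0 at depth 12
  del 112.0.0.0/5 (clear depth 5)
  ? 16.160.45.84  path d0:H2→d1:-→d2:-→d3:-→d4:-→d5:-→d6:-→d7:-→d8:-→d9:-→d10:-→d11:-→d12:H0  best=H0

== LOOKUPS ==
["H2","H2","H2","H2","H2","H2","H2","H2","H2","H2","H2","H2","H1","H2","H2","H1","H2","H2","H0"]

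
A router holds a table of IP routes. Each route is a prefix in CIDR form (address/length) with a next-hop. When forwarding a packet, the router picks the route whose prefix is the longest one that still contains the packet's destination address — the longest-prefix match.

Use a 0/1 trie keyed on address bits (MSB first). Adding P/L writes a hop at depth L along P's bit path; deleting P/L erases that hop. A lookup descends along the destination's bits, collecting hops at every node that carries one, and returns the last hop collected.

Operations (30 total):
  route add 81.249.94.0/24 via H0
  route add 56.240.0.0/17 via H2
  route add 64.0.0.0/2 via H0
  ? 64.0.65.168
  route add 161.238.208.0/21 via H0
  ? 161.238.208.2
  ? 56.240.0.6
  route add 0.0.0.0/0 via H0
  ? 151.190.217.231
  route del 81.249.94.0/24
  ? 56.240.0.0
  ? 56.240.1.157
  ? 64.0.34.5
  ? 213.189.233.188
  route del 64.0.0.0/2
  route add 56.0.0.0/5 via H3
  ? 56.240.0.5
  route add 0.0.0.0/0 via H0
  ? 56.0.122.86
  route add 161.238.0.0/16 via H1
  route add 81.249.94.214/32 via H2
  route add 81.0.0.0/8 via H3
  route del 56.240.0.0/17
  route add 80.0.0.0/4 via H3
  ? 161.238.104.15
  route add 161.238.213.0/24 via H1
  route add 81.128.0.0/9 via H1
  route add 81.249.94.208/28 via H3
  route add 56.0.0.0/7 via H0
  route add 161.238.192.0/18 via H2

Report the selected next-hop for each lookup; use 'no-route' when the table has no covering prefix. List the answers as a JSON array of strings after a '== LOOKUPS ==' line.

Apply in order:
  + 81.249.94.0/24 (H0) depth=24
  + 56.240.0.0/17 (H2) depth=17
  + 64.0.0.0/2 (H0) depth=2
  lookup 64.0.65.168: bits 010 walk d0:-→d1:-→d2:H0→d3:- -> H0
  + 161.238.208.0/21 (H0) depth=21
  lookup 161.238.208.2: bits 101000011110111011010 walk d0:-→d1:-→d2:-→d3:-→d4:-→d5:-→d6:-→d7:-→d8:-→d9:-→d10:-→d11:-→d12:-→d13:-→d14:-→d15:-→d16:-→d17:-→d18:-→d19:-→d20:-→d21:H0 -> H0
  lookup 56.240.0.6: bits 00111000111100000 walk d0:-→d1:-→d2:-→d3:-→d4:-→d5:-→d6:-→d7:-→d8:-→d9:-→d10:-→d11:-→d12:-→d13:-→d14:-→d15:-→d16:-→d17:H2 -> H2
  + 0.0.0.0/0 (H0) depth=0
  lookup 151.190.217.231: bits 10 walk d0:H0→d1:-→d2:- -> H0
  del 81.249.94.0/24 (clear depth 24)
  lookup 56.240.0.0: bits 00111000111100000 walk d0:H0→d1:-→d2:-→d3:-→d4:-→d5:-→d6:-→d7:-→d8:-→d9:-→d10:-→d11:-→d12:-→d13:-→d14:-→d15:-→d16:-→d17:H2 -> H2
  lookup 56.240.1.157: bits 00111000111100000 walk d0:H0→d1:-→d2:-→d3:-→d4:-→d5:-→d6:-→d7:-→d8:-→d9:-→d10:-→d11:-→d12:-→d13:-→d14:-→d15:-→d16:-→d17:H2 -> H2
  lookup 64.0.34.5: bits 010 walk d0:H0→d1:-→d2:H0→d3:- -> H0
  lookup 213.189.233.188: bits 1 walk d0:H0→d1:- -> H0
  del 64.0.0.0/2 (clear depth 2)
  + 56.0.0.0/5 (H3) depth=5
  lookup 56.240.0.5: bits 00111000111100000 walk d0:H0→d1:-→d2:-→d3:-→d4:-→d5:H3→d6:-→d7:-→d8:-→d9:-→d10:-→d11:-→d12:-→d13:-→d14:-→d15:-→d16:-→d17:H2 -> H2
  + 0.0.0.0/0 (H0) depth=0
  lookup 56.0.122.86: bits 00111000 walk d0:H0→d1:-→d2:-→d3:-→d4:-→d5:H3→d6:-→d7:-→d8:- -> H3
  + 161.238.0.0/16 (H1) depth=16
  + 81.249.94.214/32 (H2) depth=32
  + 81.0.0.0/8 (H3) depth=8
  del 56.240.0.0/17 (clear depth 17)
  + 80.0.0.0/4 (H3) depth=4
  lookup 161.238.104.15: bits 1010000111101110 walk d0:H0→d1:-→d2:-→d3:-→d4:-→d5:-→d6:-→d7:-→d8:-→d9:-→d10:-→d11:-→d12:-→d13:-→d14:-→d15:-→d16:H1 -> H1
  + 161.238.213.0/24 (H1) depth=24
  + 81.128.0.0/9 (H1) depth=9
  + 81.249.94.208/28 (H3) depth=28
  + 56.0.0.0/7 (H0) depth=7
  + 161.238.192.0/18 (H2) depth=18

== LOOKUPS ==
["H0","H0","H2","H0","H2","H2","H0","H0","H2","H3","H1"]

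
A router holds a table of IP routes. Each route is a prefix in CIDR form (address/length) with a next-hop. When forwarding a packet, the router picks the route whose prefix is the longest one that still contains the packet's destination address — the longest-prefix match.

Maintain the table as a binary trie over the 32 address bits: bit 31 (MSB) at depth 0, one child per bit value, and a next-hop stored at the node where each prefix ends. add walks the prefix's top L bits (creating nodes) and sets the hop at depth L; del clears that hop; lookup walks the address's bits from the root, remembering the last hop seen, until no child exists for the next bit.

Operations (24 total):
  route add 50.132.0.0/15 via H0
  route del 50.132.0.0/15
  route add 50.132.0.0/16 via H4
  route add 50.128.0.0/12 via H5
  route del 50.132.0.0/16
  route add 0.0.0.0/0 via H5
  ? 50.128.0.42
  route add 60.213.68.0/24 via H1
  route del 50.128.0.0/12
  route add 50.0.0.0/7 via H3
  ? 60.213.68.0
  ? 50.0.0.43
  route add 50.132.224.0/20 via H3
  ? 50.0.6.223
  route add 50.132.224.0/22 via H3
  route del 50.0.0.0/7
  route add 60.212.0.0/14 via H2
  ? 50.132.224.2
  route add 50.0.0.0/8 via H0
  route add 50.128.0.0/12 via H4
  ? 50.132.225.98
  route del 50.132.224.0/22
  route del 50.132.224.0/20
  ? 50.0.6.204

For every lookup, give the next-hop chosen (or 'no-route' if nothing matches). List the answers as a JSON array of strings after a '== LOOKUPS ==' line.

Trace:
  add 50.132.0.0/15 -> H0 at depth 15
  - 50.132.0.0/15 clear@15
  add 50.132.0.0/16 -> H4 at depth 16
  add 50.128.0.0/12 -> H5 at depth 12
  - 50.132.0.0/16 clear@16
  add 0.0.0.0/0 -> H5 at depth 0
  ? 50.128.0.42  path d0:H5→d1:-→d2:-→d3:-→d4:-→d5:-→d6:-→d7:-→d8:-→d9:-→d10:-→d11:-→d12:H5→d13:-  best=H5
  add 60.213.68.0/24 -> H1 at depth 24
  - 50.128.0.0/12 clear@12
  add 50.0.0.0/7 -> H3 at depth 7
  ? 60.213.68.0  path d0:H5→d1:-→d2:-→d3:-→d4:-→d5:-→d6:-→d7:-→d8:-→d9:-→d10:-→d11:-→d12:-→d13:-→d14:-→d15:-→d16:-→d17:-→d18:-→d19:-→d20:-→d21:-→d22:-→d23:-→d24:H1  best=H1
  ? 50.0.0.43  path d0:H5→d1:-→d2:-→d3:-→d4:-→d5:-→d6:-→d7:H3→d8:-  best=H3
  add 50.132.224.0/20 -> H3 at depth 20
  ? 50.0.6.223  path d0:H5→d1:-→d2:-→d3:-→d4:-→d5:-→d6:-→d7:H3→d8:-  best=H3
  add 50.132.224.0/22 -> H3 at depth 22
  - 50.0.0.0/7 clear@7
  add 60.212.0.0/14 -> H2 at depth 14
  ? 50.132.224.2  path d0:H5→d1:-→d2:-→d3:-→d4:-→d5:-→d6:-→d7:-→d8:-→d9:-→d10:-→d11:-→d12:-→d13:-→d14:-→d15:-→d16:-→d17:-→d18:-→d19:-→d20:H3→d21:-→d22:H3  best=H3
  add 50.0.0.0/8 -> H0 at depth 8
  add 50.128.0.0/12 -> H4 at depth 12
  ? 50.132.225.98  path d0:H5→d1:-→d2:-→d3:-→d4:-→d5:-→d6:-→d7:-→d8:H0→d9:-→d10:-→d11:-→d12:H4→d13:-→d14:-→d15:-→d16:-→d17:-→d18:-→d19:-→d20:H3→d21:-→d22:H3  best=H3
  - 50.132.224.0/22 clear@22
  - 50.132.224.0/20 clear@20
  ? 50.0.6.204  path d0:H5→d1:-→d2:-→d3:-→d4:-→d5:-→d6:-→d7:-→d8:H0  best=H0

== LOOKUPS ==
["H5","H1","H3","H3","H3","H3","H0"]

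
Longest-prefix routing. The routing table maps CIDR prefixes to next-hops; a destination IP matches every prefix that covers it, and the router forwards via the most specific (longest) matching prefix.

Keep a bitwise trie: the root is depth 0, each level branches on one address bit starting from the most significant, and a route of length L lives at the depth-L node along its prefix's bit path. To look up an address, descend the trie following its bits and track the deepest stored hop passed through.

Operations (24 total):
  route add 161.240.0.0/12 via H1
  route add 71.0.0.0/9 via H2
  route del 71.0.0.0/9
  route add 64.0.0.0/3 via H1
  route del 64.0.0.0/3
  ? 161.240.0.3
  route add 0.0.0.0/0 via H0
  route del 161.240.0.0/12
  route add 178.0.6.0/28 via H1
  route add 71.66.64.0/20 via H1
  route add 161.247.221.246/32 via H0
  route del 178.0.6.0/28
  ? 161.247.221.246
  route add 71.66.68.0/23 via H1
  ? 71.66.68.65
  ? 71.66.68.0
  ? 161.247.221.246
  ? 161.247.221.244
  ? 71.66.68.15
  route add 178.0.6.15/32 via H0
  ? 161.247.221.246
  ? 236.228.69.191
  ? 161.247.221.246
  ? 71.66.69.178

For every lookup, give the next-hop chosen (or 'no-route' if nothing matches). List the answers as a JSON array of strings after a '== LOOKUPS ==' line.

Process each operation:
  add 161.240.0.0/12 -> H1 at depth 12
  add 71.0.0.0/9 -> H2 at depth 9
  del 71.0.0.0/9 (clear depth 9)
  add 64.0.0.0/3 -> H1 at depth 3
  del 64.0.0.0/3 (clear depth 3)
  lookup 161.240.0.3: bits 101000011111 walk d0:-→d1:-→d2:-→d3:-→d4:-→d5:-→d6:-→d7:-→d8:-→d9:-→d10:-→d11:-→d12:H1 -> H1
  add 0.0.0.0/0 -> H0 at depth 0
  del 161.240.0.0/12 (clear depth 12)
  add 178.0.6.0/28 -> H1 at depth 28
  add 71.66.64.0/20 -> H1 at depth 20
  add 161.247.221.246/32 -> H0 at depth 32
  del 178.0.6.0/28 (clear depth 28)
  lookup 161.247.221.246: bits 10100001111101111101110111110110 walk d0:H0→d1:-→d2:-→d3:-→d4:-→d5:-→d6:-→d7:-→d8:-→d9:-→d10:-→d11:-→d12:-→d13:-→d14:-→d15:-→d16:-→d17:-→d18:-→d19:-→d20:-→d21:-→d22:-→d23:-→d24:-→d25:-→d26:-→d27:-→d28:-→d29:-→d30:-→d31:-→d32:H0 -> H0
  add 71.66.68.0/23 -> H1 at depth 23
  lookup 71.66.68.65: bits 01000111010000100100010 walk d0:H0→d1:-→d2:-→d3:-→d4:-→d5:-→d6:-→d7:-→d8:-→d9:-→d10:-→d11:-→d12:-→d13:-→d14:-→d15:-→d16:-→d17:-→d18:-→d19:-→d20:H1→d21:-→d22:-→d23:H1 -> H1
  lookup 71.66.68.0: bits 01000111010000100100010 walk d0:H0→d1:-→d2:-→d3:-→d4:-→d5:-→d6:-→d7:-→d8:-→d9:-→d10:-→d11:-→d12:-→d13:-→d14:-→d15:-→d16:-→d17:-→d18:-→d19:-→d20:H1→d21:-→d22:-→d23:H1 -> H1
  lookup 161.247.221.246: bits 10100001111101111101110111110110 walk d0:H0→d1:-→d2:-→d3:-→d4:-→d5:-→d6:-→d7:-→d8:-→d9:-→d10:-→d11:-→d12:-→d13:-→d14:-→d15:-→d16:-→d17:-→d18:-→d19:-→d20:-→d21:-→d22:-→d23:-→d24:-→d25:-→d26:-→d27:-→d28:-→d29:-→d30:-→d31:-→d32:H0 -> H0
  lookup 161.247.221.244: bits 101000011111011111011101111101 walk d0:H0→d1:-→d2:-→d3:-→d4:-→d5:-→d6:-→d7:-→d8:-→d9:-→d10:-→d11:-→d12:-→d13:-→d14:-→d15:-→d16:-→d17:-→d18:-→d19:-→d20:-→d21:-→d22:-→d23:-→d24:-→d25:-→d26:-→d27:-→d28:-→d29:-→d30:- -> H0
  lookup 71.66.68.15: bits 01000111010000100100010 walk d0:H0→d1:-→d2:-→d3:-→d4:-→d5:-→d6:-→d7:-→d8:-→d9:-→d10:-→d11:-→d12:-→d13:-→d14:-→d15:-→d16:-→d17:-→d18:-→d19:-→d20:H1→d21:-→d22:-→d23:H1 -> H1
  add 178.0.6.15/32 -> H0 at depth 32
  lookup 161.247.221.246: bits 10100001111101111101110111110110 walk d0:H0→d1:-→d2:-→d3:-→d4:-→d5:-→d6:-→d7:-→d8:-→d9:-→d10:-→d11:-→d12:-→d13:-→d14:-→d15:-→d16:-→d17:-→d18:-→d19:-→d20:-→d21:-→d22:-→d23:-→d24:-→d25:-→d26:-→d27:-→d28:-→d29:-→d30:-→d31:-→d32:H0 -> H0
  lookup 236.228.69.191: bits 1 walk d0:H0→d1:- -> H0
  lookup 161.247.221.246: bits 10100001111101111101110111110110 walk d0:H0→d1:-→d2:-→d3:-→d4:-→d5:-→d6:-→d7:-→d8:-→d9:-→d10:-→d11:-→d12:-→d13:-→d14:-→d15:-→d16:-→d17:-→d18:-→d19:-→d20:-→d21:-→d22:-→d23:-→d24:-→d25:-→d26:-→d27:-→d28:-→d29:-→d30:-→d31:-→d32:H0 -> H0
  lookup 71.66.69.178: bits 01000111010000100100010 walk d0:H0→d1:-→d2:-→d3:-→d4:-→d5:-→d6:-→d7:-→d8:-→d9:-→d10:-→d11:-→d12:-→d13:-→d14:-→d15:-→d16:-→d17:-→d18:-→d19:-→d20:H1→d21:-→d22:-→d23:H1 -> H1

== LOOKUPS ==
["H1","H0","H1","H1","H0","H0","H1","H0","H0","H0","H1"]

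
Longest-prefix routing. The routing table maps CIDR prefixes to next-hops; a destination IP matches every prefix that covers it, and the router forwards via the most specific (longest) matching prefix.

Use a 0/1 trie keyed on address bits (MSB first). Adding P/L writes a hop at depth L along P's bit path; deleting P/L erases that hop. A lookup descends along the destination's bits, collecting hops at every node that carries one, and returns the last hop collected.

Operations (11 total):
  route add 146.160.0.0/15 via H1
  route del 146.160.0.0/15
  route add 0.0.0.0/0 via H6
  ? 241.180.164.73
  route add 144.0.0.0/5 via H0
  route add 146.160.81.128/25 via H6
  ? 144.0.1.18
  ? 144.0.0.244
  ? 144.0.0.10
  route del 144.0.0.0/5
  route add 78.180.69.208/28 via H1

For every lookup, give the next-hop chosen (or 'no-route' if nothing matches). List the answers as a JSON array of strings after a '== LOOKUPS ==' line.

Trace:
  add 146.160.0.0/15 -> H1 at depth 15
  - 146.160.0.0/15 clear@15
  add 0.0.0.0/0 -> H6 at depth 0
  Q 241.180.164.73: descend 1 ; hops seen [H6] ; pick H6
  add 144.0.0.0/5 -> H0 at depth 5
  add 146.160.81.128/25 -> H6 at depth 25
  Q 144.0.1.18: descend 100100 ; hops seen [H6,H0] ; pick H0
  Q 144.0.0.244: descend 100100 ; hops seen [H6,H0] ; pick H0
  Q 144.0.0.10: descend 100100 ; hops seen [H6,H0] ; pick H0
  - 144.0.0.0/5 clear@5
  add 78.180.69.208/28 -> H1 at depth 28

== LOOKUPS ==
["H6","H0","H0","H0"]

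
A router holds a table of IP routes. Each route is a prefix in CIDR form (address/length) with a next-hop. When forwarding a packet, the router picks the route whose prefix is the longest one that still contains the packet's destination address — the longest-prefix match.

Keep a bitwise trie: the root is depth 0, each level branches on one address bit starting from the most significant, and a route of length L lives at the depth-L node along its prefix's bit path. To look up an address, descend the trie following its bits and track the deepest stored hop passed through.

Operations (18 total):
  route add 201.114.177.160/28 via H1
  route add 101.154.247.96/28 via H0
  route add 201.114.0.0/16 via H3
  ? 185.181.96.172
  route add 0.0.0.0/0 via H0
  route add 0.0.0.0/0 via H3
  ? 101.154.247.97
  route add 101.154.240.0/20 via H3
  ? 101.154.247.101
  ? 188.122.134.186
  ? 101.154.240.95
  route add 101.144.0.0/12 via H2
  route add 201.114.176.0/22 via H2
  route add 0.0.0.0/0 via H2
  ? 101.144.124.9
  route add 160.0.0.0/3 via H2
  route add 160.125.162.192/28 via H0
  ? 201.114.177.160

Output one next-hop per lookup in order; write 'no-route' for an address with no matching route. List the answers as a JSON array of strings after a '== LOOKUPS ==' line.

Apply in order:
  + 201.114.177.160/28 (H1) depth=28
  + 101.154.247.96/28 (H0) depth=28
  + 201.114.0.0/16 (H3) depth=16
  Q 185.181.96.172: descend 1 ; hops seen [∅] ; pick no-route
  + 0.0.0.0/0 (H0) depth=0
  + 0.0.0.0/0 (H3) depth=0
  Q 101.154.247.97: descend 0110010110011010111101110110 ; hops seen [H3,H0] ; pick H0
  + 101.154.240.0/20 (H3) depth=20
  Q 101.154.247.101: descend 0110010110011010111101110110 ; hops seen [H3,H3,H0] ; pick H0
  Q 188.122.134.186: descend 1 ; hops seen [H3] ; pick H3
  Q 101.154.240.95: descend 011001011001101011110 ; hops seen [H3,H3] ; pick H3
  + 101.144.0.0/12 (H2) depth=12
  + 201.114.176.0/22 (H2) depth=22
  + 0.0.0.0/0 (H2) depth=0
  Q 101.144.124.9: descend 011001011001 ; hops seen [H2,H2] ; pick H2
  + 160.0.0.0/3 (H2) depth=3
  + 160.125.162.192/28 (H0) depth=28
  Q 201.114.177.160: descend 1100100101110010101100011010 ; hops seen [H2,H3,H2,H1] ; pick H1

== LOOKUPS ==
["no-route","H0","H0","H3","H3","H2","H1"]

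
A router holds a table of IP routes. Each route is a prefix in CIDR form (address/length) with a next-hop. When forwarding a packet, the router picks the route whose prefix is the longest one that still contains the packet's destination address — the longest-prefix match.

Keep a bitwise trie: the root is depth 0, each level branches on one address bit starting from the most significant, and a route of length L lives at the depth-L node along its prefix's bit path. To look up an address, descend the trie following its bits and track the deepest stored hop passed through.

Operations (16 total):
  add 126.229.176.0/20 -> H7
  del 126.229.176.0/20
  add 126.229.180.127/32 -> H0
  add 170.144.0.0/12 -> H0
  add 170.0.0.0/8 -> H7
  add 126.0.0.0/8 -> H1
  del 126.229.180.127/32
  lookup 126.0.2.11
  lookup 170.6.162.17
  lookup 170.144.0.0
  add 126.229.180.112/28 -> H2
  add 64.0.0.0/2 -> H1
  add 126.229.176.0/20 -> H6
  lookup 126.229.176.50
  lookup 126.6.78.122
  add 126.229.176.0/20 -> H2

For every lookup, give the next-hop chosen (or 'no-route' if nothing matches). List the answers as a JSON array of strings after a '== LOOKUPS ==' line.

Apply in order:
  + 126.229.176.0/20 (H7) depth=20
  - 126.229.176.0/20 clear@20
  + 126.229.180.127/32 (H0) depth=32
  + 170.144.0.0/12 (H0) depth=12
  + 170.0.0.0/8 (H7) depth=8
  + 126.0.0.0/8 (H1) depth=8
  - 126.229.180.127/32 clear@32
  Q 126.0.2.11: descend 01111110 ; hops seen [H1] ; pick H1
  Q 170.6.162.17: descend 10101010 ; hops seen [H7] ; pick H7
  Q 170.144.0.0: descend 101010101001 ; hops seen [H7,H0] ; pick H0
  + 126.229.180.112/28 (H2) depth=28
  + 64.0.0.0/2 (H1) depth=2
  + 126.229.176.0/20 (H6) depth=20
  Q 126.229.176.50: descend 011111101110010110110 ; hops seen [H1,H1,H6] ; pick H6
  Q 126.6.78.122: descend 01111110 ; hops seen [H1,H1] ; pick H1
  + 126.229.176.0/20 (H2) depth=20

== LOOKUPS ==
["H1","H7","H0","H6","H1"]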